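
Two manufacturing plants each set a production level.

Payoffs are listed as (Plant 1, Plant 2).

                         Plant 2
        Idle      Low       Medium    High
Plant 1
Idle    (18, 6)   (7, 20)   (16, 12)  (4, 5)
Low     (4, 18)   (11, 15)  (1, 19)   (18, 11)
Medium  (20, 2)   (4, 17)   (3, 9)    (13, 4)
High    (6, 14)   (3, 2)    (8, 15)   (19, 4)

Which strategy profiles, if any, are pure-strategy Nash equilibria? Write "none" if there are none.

Plant 1 against Idle: payoffs 18, 4, 20, 6 → best response Medium.
Plant 1 against Low: payoffs 7, 11, 4, 3 → best response Low.
Plant 1 against Medium: payoffs 16, 1, 3, 8 → best response Idle.
Plant 1 against High: payoffs 4, 18, 13, 19 → best response High.
Plant 2 against Idle: payoffs 6, 20, 12, 5 → best response Low.
Plant 2 against Low: payoffs 18, 15, 19, 11 → best response Medium.
Plant 2 against Medium: payoffs 2, 17, 9, 4 → best response Low.
Plant 2 against High: payoffs 14, 2, 15, 4 → best response Medium.
No profile is a mutual best response for all players.

none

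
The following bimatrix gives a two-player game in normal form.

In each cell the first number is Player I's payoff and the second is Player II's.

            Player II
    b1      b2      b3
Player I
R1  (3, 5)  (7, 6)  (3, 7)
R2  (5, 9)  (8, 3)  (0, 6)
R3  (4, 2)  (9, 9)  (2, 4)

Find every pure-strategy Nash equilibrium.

Pure-strategy Nash equilibria: (R1, b3); (R2, b1); (R3, b2)

For each strategy profile, look for a profitable unilateral deviation.
(R1, b1): Player I can switch to R2 (3 → 5). Not NE.
(R1, b2): Player I can switch to R2 (7 → 8). Not NE.
(R1, b3): Player I gets 3, best alternative 2; Player II gets 7, best alternative 6. No profitable deviation — NE.
(R2, b1): Player I gets 5, best alternative 4; Player II gets 9, best alternative 6. No profitable deviation — NE.
(R2, b2): Player I can switch to R3 (8 → 9). Not NE.
(R2, b3): Player I can switch to R1 (0 → 3). Not NE.
(R3, b1): Player I can switch to R2 (4 → 5). Not NE.
(R3, b2): Player I gets 9, best alternative 8; Player II gets 9, best alternative 4. No profitable deviation — NE.
(R3, b3): Player I can switch to R1 (2 → 3). Not NE.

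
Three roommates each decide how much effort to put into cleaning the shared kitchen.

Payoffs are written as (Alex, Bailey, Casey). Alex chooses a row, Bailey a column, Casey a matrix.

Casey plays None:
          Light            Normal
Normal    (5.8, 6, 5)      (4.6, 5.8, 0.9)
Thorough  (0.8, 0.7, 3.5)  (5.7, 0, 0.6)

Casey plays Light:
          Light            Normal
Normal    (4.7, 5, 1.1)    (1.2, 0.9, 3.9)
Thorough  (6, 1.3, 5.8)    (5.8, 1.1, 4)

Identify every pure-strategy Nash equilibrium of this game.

Alex against (Light, None): payoffs 5.8, 0.8 → best response Normal.
Alex against (Light, Light): payoffs 4.7, 6 → best response Thorough.
Alex against (Normal, None): payoffs 4.6, 5.7 → best response Thorough.
Alex against (Normal, Light): payoffs 1.2, 5.8 → best response Thorough.
Bailey against (Normal, None): payoffs 6, 5.8 → best response Light.
Bailey against (Normal, Light): payoffs 5, 0.9 → best response Light.
Bailey against (Thorough, None): payoffs 0.7, 0 → best response Light.
Bailey against (Thorough, Light): payoffs 1.3, 1.1 → best response Light.
Casey against (Normal, Light): payoffs 5, 1.1 → best response None.
Casey against (Normal, Normal): payoffs 0.9, 3.9 → best response Light.
Casey against (Thorough, Light): payoffs 3.5, 5.8 → best response Light.
Casey against (Thorough, Normal): payoffs 0.6, 4 → best response Light.
Mutual best responses: (Normal, Light, None); (Thorough, Light, Light).

Pure-strategy Nash equilibria: (Normal, Light, None) and (Thorough, Light, Light)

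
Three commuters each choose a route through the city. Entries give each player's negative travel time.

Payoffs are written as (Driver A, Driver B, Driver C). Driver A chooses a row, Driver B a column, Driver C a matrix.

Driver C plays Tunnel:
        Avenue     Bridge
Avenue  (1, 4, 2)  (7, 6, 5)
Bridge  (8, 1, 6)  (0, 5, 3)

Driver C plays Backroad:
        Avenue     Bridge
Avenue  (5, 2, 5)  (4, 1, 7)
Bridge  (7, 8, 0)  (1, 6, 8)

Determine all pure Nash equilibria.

Driver A against (Avenue, Tunnel): payoffs 1, 8 → best response Bridge.
Driver A against (Avenue, Backroad): payoffs 5, 7 → best response Bridge.
Driver A against (Bridge, Tunnel): payoffs 7, 0 → best response Avenue.
Driver A against (Bridge, Backroad): payoffs 4, 1 → best response Avenue.
Driver B against (Avenue, Tunnel): payoffs 4, 6 → best response Bridge.
Driver B against (Avenue, Backroad): payoffs 2, 1 → best response Avenue.
Driver B against (Bridge, Tunnel): payoffs 1, 5 → best response Bridge.
Driver B against (Bridge, Backroad): payoffs 8, 6 → best response Avenue.
Driver C against (Avenue, Avenue): payoffs 2, 5 → best response Backroad.
Driver C against (Avenue, Bridge): payoffs 5, 7 → best response Backroad.
Driver C against (Bridge, Avenue): payoffs 6, 0 → best response Tunnel.
Driver C against (Bridge, Bridge): payoffs 3, 8 → best response Backroad.
No profile is a mutual best response for all players.

There is no pure-strategy Nash equilibrium.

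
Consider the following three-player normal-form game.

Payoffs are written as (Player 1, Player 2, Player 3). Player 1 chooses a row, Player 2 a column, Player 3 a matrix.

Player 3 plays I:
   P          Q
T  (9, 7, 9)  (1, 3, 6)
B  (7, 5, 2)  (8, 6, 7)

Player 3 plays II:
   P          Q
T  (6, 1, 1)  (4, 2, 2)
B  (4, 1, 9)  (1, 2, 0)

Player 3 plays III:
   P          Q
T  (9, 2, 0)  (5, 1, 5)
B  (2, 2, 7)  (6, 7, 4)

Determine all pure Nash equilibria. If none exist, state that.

Pure-strategy Nash equilibria: (T, P, I), (B, Q, I)

(T, P, I): Player 1 gets 9, best alternative 7; Player 2 gets 7, best alternative 3; Player 3 gets 9, best alternative 1. No profitable deviation — NE.
(T, P, II): Player 2 can switch to Q (1 → 2). Not NE.
(T, P, III): Player 3 can switch to I (0 → 9). Not NE.
(T, Q, I): Player 1 can switch to B (1 → 8). Not NE.
(T, Q, II): Player 3 can switch to I (2 → 6). Not NE.
(T, Q, III): Player 1 can switch to B (5 → 6). Not NE.
(B, P, I): Player 1 can switch to T (7 → 9). Not NE.
(B, Q, I): Player 1 gets 8, best alternative 1; Player 2 gets 6, best alternative 5; Player 3 gets 7, best alternative 4. No profitable deviation — NE.
(The remaining 4 profiles each have a profitable deviation by the same check.)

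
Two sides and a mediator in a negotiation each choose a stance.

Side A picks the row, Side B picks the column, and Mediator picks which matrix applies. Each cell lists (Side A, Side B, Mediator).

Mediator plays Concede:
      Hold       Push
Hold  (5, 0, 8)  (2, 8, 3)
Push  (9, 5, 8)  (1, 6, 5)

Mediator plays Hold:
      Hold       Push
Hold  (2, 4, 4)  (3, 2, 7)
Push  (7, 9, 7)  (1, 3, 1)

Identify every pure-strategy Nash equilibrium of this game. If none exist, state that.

No pure-strategy Nash equilibrium.

For each player, find the best response to each opponent profile; mutual best responses are the pure NE.
Side A against (Hold, Concede): payoffs 5, 9 → best response Push.
Side A against (Hold, Hold): payoffs 2, 7 → best response Push.
Side A against (Push, Concede): payoffs 2, 1 → best response Hold.
Side A against (Push, Hold): payoffs 3, 1 → best response Hold.
Side B against (Hold, Concede): payoffs 0, 8 → best response Push.
Side B against (Hold, Hold): payoffs 4, 2 → best response Hold.
Side B against (Push, Concede): payoffs 5, 6 → best response Push.
Side B against (Push, Hold): payoffs 9, 3 → best response Hold.
Mediator against (Hold, Hold): payoffs 8, 4 → best response Concede.
Mediator against (Hold, Push): payoffs 3, 7 → best response Hold.
Mediator against (Push, Hold): payoffs 8, 7 → best response Concede.
Mediator against (Push, Push): payoffs 5, 1 → best response Concede.
No profile is a mutual best response for all players.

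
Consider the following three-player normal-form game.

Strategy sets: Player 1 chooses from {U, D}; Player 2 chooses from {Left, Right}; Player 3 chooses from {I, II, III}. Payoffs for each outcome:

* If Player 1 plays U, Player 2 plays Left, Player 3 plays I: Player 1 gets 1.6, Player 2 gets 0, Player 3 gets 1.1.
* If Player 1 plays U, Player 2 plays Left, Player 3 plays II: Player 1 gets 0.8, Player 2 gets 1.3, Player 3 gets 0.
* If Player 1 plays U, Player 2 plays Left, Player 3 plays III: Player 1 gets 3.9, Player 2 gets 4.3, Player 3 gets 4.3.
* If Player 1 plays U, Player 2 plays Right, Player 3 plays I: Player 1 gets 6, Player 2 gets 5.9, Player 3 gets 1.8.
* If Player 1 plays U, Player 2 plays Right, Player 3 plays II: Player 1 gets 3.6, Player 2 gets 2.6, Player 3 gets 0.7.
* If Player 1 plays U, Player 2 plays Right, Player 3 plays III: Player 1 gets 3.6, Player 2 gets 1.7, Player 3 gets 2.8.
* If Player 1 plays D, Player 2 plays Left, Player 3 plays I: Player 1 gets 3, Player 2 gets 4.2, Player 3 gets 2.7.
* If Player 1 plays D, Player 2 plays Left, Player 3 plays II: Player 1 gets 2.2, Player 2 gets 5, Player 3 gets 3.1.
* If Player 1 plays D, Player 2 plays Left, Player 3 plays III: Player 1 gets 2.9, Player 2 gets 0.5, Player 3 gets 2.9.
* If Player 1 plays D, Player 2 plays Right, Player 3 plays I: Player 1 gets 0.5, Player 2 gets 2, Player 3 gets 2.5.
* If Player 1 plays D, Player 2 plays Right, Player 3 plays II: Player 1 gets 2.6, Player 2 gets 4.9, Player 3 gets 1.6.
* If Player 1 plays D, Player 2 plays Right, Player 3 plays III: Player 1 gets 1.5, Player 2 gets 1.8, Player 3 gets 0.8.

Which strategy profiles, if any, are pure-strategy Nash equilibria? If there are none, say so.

Player 1 against (Left, I): payoffs 1.6, 3 → best response D.
Player 1 against (Left, II): payoffs 0.8, 2.2 → best response D.
Player 1 against (Left, III): payoffs 3.9, 2.9 → best response U.
Player 1 against (Right, I): payoffs 6, 0.5 → best response U.
Player 1 against (Right, II): payoffs 3.6, 2.6 → best response U.
Player 1 against (Right, III): payoffs 3.6, 1.5 → best response U.
Player 2 against (U, I): payoffs 0, 5.9 → best response Right.
Player 2 against (U, II): payoffs 1.3, 2.6 → best response Right.
Player 2 against (U, III): payoffs 4.3, 1.7 → best response Left.
Player 2 against (D, I): payoffs 4.2, 2 → best response Left.
Player 2 against (D, II): payoffs 5, 4.9 → best response Left.
Player 2 against (D, III): payoffs 0.5, 1.8 → best response Right.
Player 3 against (U, Left): payoffs 1.1, 0, 4.3 → best response III.
Player 3 against (U, Right): payoffs 1.8, 0.7, 2.8 → best response III.
Player 3 against (D, Left): payoffs 2.7, 3.1, 2.9 → best response II.
Player 3 against (D, Right): payoffs 2.5, 1.6, 0.8 → best response I.
Mutual best responses: (U, Left, III); (D, Left, II).

The pure Nash equilibria are (U, Left, III); (D, Left, II).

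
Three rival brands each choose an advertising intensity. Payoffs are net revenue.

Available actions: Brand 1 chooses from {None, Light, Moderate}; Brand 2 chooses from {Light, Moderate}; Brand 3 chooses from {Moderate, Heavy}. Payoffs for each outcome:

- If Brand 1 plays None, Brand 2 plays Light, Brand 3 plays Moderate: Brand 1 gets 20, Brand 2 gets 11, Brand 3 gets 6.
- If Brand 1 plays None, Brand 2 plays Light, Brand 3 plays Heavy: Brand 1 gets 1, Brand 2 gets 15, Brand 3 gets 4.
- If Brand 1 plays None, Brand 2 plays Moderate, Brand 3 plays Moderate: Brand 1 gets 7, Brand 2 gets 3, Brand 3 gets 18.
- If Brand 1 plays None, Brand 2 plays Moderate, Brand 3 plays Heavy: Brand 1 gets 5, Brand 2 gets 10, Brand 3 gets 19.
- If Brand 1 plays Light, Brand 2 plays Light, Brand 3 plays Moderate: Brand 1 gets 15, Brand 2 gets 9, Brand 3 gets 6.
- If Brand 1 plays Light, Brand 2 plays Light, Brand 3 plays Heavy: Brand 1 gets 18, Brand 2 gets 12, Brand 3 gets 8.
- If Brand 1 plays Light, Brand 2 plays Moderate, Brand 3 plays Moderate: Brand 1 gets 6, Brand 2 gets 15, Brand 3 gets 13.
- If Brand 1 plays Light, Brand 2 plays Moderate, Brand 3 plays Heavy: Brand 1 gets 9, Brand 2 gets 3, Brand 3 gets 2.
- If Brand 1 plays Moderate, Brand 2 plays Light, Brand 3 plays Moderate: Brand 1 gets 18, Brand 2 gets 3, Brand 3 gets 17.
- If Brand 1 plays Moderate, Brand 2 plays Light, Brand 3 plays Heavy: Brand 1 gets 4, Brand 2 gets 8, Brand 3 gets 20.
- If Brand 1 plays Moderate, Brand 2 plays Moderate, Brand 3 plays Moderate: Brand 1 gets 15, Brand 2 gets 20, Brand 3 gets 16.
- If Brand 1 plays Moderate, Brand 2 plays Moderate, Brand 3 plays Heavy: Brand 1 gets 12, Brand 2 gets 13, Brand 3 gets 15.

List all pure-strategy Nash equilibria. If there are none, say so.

(None, Light, Moderate): Brand 1 gets 20, best alternative 18; Brand 2 gets 11, best alternative 3; Brand 3 gets 6, best alternative 4. No profitable deviation — NE.
(None, Light, Heavy): Brand 1 can switch to Light (1 → 18). Not NE.
(None, Moderate, Moderate): Brand 1 can switch to Moderate (7 → 15). Not NE.
(None, Moderate, Heavy): Brand 1 can switch to Light (5 → 9). Not NE.
(Light, Light, Moderate): Brand 1 can switch to None (15 → 20). Not NE.
(Light, Light, Heavy): Brand 1 gets 18, best alternative 4; Brand 2 gets 12, best alternative 3; Brand 3 gets 8, best alternative 6. No profitable deviation — NE.
(Light, Moderate, Moderate): Brand 1 can switch to None (6 → 7). Not NE.
(Light, Moderate, Heavy): Brand 1 can switch to Moderate (9 → 12). Not NE.
(Moderate, Light, Moderate): Brand 1 can switch to None (18 → 20). Not NE.
(Moderate, Light, Heavy): Brand 1 can switch to Light (4 → 18). Not NE.
(Moderate, Moderate, Moderate): Brand 1 gets 15, best alternative 7; Brand 2 gets 20, best alternative 3; Brand 3 gets 16, best alternative 15. No profitable deviation — NE.
(Moderate, Moderate, Heavy): Brand 3 can switch to Moderate (15 → 16). Not NE.

The pure Nash equilibria are (None, Light, Moderate), (Light, Light, Heavy), (Moderate, Moderate, Moderate).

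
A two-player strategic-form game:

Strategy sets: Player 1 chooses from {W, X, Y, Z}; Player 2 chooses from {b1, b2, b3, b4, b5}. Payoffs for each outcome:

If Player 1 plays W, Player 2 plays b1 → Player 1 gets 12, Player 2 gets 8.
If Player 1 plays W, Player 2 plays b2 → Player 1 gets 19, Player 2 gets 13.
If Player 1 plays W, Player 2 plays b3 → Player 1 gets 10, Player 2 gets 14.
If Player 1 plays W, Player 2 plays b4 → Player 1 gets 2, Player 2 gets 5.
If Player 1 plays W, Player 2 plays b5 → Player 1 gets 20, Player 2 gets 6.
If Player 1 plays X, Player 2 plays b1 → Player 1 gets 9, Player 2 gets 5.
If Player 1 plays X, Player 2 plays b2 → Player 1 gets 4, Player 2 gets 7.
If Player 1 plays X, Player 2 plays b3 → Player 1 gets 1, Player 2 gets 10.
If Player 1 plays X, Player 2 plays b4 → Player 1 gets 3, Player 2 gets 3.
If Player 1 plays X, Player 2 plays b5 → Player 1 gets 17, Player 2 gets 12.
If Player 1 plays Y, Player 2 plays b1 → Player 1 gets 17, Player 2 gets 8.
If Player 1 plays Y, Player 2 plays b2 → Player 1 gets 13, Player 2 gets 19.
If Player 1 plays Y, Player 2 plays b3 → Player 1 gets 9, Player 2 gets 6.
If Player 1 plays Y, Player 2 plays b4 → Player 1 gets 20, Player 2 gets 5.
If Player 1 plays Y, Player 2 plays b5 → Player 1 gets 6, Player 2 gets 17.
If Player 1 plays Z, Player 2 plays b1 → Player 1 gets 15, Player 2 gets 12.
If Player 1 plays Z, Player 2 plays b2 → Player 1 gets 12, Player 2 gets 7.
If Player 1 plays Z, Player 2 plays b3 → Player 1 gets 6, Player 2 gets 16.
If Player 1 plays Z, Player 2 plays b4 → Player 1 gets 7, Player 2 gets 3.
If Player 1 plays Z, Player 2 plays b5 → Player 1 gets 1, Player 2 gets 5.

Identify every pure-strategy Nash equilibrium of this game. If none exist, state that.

Player 1 against b1: payoffs 12, 9, 17, 15 → best response Y.
Player 1 against b2: payoffs 19, 4, 13, 12 → best response W.
Player 1 against b3: payoffs 10, 1, 9, 6 → best response W.
Player 1 against b4: payoffs 2, 3, 20, 7 → best response Y.
Player 1 against b5: payoffs 20, 17, 6, 1 → best response W.
Player 2 against W: payoffs 8, 13, 14, 5, 6 → best response b3.
Player 2 against X: payoffs 5, 7, 10, 3, 12 → best response b5.
Player 2 against Y: payoffs 8, 19, 6, 5, 17 → best response b2.
Player 2 against Z: payoffs 12, 7, 16, 3, 5 → best response b3.
Mutual best responses: (W, b3).

(W, b3)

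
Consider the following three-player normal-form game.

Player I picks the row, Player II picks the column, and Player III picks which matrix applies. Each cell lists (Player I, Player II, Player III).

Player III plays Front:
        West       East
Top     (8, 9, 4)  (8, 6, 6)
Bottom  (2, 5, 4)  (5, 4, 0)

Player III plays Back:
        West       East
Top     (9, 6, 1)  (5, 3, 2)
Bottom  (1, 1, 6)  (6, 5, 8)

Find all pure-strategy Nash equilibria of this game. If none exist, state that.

The pure Nash equilibria are (Top, West, Front) and (Bottom, East, Back).

Check each profile: it is a Nash equilibrium iff no player can strictly gain by switching unilaterally.
(Top, West, Front): Player I gets 8, best alternative 2; Player II gets 9, best alternative 6; Player III gets 4, best alternative 1. No profitable deviation — NE.
(Top, West, Back): Player III can switch to Front (1 → 4). Not NE.
(Top, East, Front): Player II can switch to West (6 → 9). Not NE.
(Top, East, Back): Player I can switch to Bottom (5 → 6). Not NE.
(Bottom, West, Front): Player I can switch to Top (2 → 8). Not NE.
(Bottom, West, Back): Player I can switch to Top (1 → 9). Not NE.
(Bottom, East, Front): Player I can switch to Top (5 → 8). Not NE.
(Bottom, East, Back): Player I gets 6, best alternative 5; Player II gets 5, best alternative 1; Player III gets 8, best alternative 0. No profitable deviation — NE.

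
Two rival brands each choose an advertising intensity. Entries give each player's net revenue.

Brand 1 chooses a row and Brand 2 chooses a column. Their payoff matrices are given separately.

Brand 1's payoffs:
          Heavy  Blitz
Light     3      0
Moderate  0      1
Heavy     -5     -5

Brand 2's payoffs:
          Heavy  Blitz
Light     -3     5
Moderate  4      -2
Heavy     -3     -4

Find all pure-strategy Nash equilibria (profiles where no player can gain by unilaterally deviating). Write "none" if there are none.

(Light, Heavy): Brand 2 can switch to Blitz (-3 → 5). Not NE.
(Light, Blitz): Brand 1 can switch to Moderate (0 → 1). Not NE.
(Moderate, Heavy): Brand 1 can switch to Light (0 → 3). Not NE.
(Moderate, Blitz): Brand 2 can switch to Heavy (-2 → 4). Not NE.
(Heavy, Heavy): Brand 1 can switch to Light (-5 → 3). Not NE.
(Heavy, Blitz): Brand 1 can switch to Light (-5 → 0). Not NE.

none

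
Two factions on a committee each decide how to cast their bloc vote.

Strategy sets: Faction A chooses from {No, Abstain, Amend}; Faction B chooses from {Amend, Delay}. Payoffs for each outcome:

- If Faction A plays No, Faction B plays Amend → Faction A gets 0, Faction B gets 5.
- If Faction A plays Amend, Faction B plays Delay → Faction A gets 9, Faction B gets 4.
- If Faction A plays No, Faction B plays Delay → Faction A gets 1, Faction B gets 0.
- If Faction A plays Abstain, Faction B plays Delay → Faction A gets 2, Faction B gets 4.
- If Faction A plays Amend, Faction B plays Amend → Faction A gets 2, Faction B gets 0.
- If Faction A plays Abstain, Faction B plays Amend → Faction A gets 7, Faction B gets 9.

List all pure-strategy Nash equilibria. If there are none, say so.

The pure Nash equilibria are (Abstain, Amend); (Amend, Delay).

Check each profile: it is a Nash equilibrium iff no player can strictly gain by switching unilaterally.
(No, Amend): Faction A can switch to Abstain (0 → 7). Not NE.
(No, Delay): Faction A can switch to Abstain (1 → 2). Not NE.
(Abstain, Amend): Faction A gets 7, best alternative 2; Faction B gets 9, best alternative 4. No profitable deviation — NE.
(Abstain, Delay): Faction A can switch to Amend (2 → 9). Not NE.
(Amend, Amend): Faction A can switch to Abstain (2 → 7). Not NE.
(Amend, Delay): Faction A gets 9, best alternative 2; Faction B gets 4, best alternative 0. No profitable deviation — NE.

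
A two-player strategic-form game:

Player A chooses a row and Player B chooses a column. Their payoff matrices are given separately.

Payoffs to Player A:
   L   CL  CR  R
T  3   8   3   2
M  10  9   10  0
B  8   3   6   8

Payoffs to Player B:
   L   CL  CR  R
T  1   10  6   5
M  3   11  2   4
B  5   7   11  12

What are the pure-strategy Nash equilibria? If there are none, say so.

Player A against L: payoffs 3, 10, 8 → best response M.
Player A against CL: payoffs 8, 9, 3 → best response M.
Player A against CR: payoffs 3, 10, 6 → best response M.
Player A against R: payoffs 2, 0, 8 → best response B.
Player B against T: payoffs 1, 10, 6, 5 → best response CL.
Player B against M: payoffs 3, 11, 2, 4 → best response CL.
Player B against B: payoffs 5, 7, 11, 12 → best response R.
Mutual best responses: (M, CL); (B, R).

Pure-strategy Nash equilibria: (M, CL); (B, R)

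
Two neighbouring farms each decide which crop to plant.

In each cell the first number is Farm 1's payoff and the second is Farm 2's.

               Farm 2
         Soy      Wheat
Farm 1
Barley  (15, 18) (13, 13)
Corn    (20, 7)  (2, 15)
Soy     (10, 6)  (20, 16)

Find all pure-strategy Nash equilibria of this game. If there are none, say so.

Farm 1 against Soy: payoffs 15, 20, 10 → best response Corn.
Farm 1 against Wheat: payoffs 13, 2, 20 → best response Soy.
Farm 2 against Barley: payoffs 18, 13 → best response Soy.
Farm 2 against Corn: payoffs 7, 15 → best response Wheat.
Farm 2 against Soy: payoffs 6, 16 → best response Wheat.
Mutual best responses: (Soy, Wheat).

Pure NE: (Soy, Wheat)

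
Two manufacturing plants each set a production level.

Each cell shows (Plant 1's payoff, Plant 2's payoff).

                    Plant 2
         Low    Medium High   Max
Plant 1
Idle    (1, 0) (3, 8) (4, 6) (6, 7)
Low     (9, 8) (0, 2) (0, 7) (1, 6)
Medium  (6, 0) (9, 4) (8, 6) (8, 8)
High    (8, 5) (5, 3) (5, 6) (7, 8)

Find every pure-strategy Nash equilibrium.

Pure-strategy Nash equilibria: (Low, Low) and (Medium, Max)

Plant 1 against Low: payoffs 1, 9, 6, 8 → best response Low.
Plant 1 against Medium: payoffs 3, 0, 9, 5 → best response Medium.
Plant 1 against High: payoffs 4, 0, 8, 5 → best response Medium.
Plant 1 against Max: payoffs 6, 1, 8, 7 → best response Medium.
Plant 2 against Idle: payoffs 0, 8, 6, 7 → best response Medium.
Plant 2 against Low: payoffs 8, 2, 7, 6 → best response Low.
Plant 2 against Medium: payoffs 0, 4, 6, 8 → best response Max.
Plant 2 against High: payoffs 5, 3, 6, 8 → best response Max.
Mutual best responses: (Low, Low); (Medium, Max).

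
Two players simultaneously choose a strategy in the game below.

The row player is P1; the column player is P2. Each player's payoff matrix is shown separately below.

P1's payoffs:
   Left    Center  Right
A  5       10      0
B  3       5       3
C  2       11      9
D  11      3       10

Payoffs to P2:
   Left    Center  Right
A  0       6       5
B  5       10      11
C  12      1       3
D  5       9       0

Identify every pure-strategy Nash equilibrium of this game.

P1 against Left: payoffs 5, 3, 2, 11 → best response D.
P1 against Center: payoffs 10, 5, 11, 3 → best response C.
P1 against Right: payoffs 0, 3, 9, 10 → best response D.
P2 against A: payoffs 0, 6, 5 → best response Center.
P2 against B: payoffs 5, 10, 11 → best response Right.
P2 against C: payoffs 12, 1, 3 → best response Left.
P2 against D: payoffs 5, 9, 0 → best response Center.
No profile is a mutual best response for all players.

none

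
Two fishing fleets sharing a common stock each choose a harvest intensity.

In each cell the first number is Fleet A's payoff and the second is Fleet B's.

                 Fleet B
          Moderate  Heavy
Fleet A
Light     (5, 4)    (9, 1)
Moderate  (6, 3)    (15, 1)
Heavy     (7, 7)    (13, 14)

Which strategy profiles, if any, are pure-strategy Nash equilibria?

No pure-strategy Nash equilibrium.

Fleet A against Moderate: payoffs 5, 6, 7 → best response Heavy.
Fleet A against Heavy: payoffs 9, 15, 13 → best response Moderate.
Fleet B against Light: payoffs 4, 1 → best response Moderate.
Fleet B against Moderate: payoffs 3, 1 → best response Moderate.
Fleet B against Heavy: payoffs 7, 14 → best response Heavy.
No profile is a mutual best response for all players.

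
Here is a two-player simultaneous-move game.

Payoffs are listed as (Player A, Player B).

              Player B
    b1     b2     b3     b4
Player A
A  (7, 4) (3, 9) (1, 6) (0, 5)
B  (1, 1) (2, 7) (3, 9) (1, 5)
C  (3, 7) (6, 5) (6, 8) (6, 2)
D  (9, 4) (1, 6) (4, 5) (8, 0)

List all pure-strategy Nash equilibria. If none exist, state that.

The unique pure-strategy Nash equilibrium is (C, b3).

For each strategy profile, look for a profitable unilateral deviation.
(A, b1): Player A can switch to D (7 → 9). Not NE.
(A, b2): Player A can switch to C (3 → 6). Not NE.
(A, b3): Player A can switch to B (1 → 3). Not NE.
(A, b4): Player A can switch to B (0 → 1). Not NE.
(B, b1): Player A can switch to A (1 → 7). Not NE.
(B, b2): Player A can switch to A (2 → 3). Not NE.
(B, b3): Player A can switch to C (3 → 6). Not NE.
(B, b4): Player A can switch to C (1 → 6). Not NE.
(C, b1): Player A can switch to A (3 → 7). Not NE.
(C, b2): Player B can switch to b1 (5 → 7). Not NE.
(C, b3): Player A gets 6, best alternative 4; Player B gets 8, best alternative 7. No profitable deviation — NE.
(C, b4): Player A can switch to D (6 → 8). Not NE.
(D, b1): Player B can switch to b2 (4 → 6). Not NE.
(The remaining 3 profiles each have a profitable deviation by the same check.)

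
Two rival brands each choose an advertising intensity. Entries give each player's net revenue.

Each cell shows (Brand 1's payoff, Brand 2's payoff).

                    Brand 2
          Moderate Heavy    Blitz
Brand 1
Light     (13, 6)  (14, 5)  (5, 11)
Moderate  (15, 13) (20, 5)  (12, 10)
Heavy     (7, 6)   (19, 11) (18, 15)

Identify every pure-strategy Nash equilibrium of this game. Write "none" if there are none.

The pure Nash equilibria are (Moderate, Moderate) and (Heavy, Blitz).

Mark each player's best response to every combination of opponents' strategies; a profile where every player is best-responding is a pure Nash equilibrium.
Brand 1 against Moderate: payoffs 13, 15, 7 → best response Moderate.
Brand 1 against Heavy: payoffs 14, 20, 19 → best response Moderate.
Brand 1 against Blitz: payoffs 5, 12, 18 → best response Heavy.
Brand 2 against Light: payoffs 6, 5, 11 → best response Blitz.
Brand 2 against Moderate: payoffs 13, 5, 10 → best response Moderate.
Brand 2 against Heavy: payoffs 6, 11, 15 → best response Blitz.
Mutual best responses: (Moderate, Moderate); (Heavy, Blitz).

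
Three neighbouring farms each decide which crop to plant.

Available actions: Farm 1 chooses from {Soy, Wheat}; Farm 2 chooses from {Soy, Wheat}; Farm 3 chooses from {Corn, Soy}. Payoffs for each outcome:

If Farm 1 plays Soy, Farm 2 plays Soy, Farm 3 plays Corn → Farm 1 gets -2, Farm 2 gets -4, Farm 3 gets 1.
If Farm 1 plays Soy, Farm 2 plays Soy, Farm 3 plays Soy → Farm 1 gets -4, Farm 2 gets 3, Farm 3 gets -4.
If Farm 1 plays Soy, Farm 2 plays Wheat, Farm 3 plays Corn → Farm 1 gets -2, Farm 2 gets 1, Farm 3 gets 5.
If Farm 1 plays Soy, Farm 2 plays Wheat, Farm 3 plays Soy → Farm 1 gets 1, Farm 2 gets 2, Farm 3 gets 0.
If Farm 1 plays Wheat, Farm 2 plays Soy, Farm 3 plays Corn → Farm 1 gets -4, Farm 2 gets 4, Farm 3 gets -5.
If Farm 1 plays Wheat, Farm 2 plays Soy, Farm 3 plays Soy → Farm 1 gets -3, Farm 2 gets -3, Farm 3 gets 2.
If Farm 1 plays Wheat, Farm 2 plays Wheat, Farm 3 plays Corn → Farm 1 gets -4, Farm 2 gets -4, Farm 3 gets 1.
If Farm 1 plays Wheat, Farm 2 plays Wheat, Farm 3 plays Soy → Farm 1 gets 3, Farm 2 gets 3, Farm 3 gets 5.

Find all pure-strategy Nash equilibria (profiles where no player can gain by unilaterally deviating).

Farm 1 against (Soy, Corn): payoffs -2, -4 → best response Soy.
Farm 1 against (Soy, Soy): payoffs -4, -3 → best response Wheat.
Farm 1 against (Wheat, Corn): payoffs -2, -4 → best response Soy.
Farm 1 against (Wheat, Soy): payoffs 1, 3 → best response Wheat.
Farm 2 against (Soy, Corn): payoffs -4, 1 → best response Wheat.
Farm 2 against (Soy, Soy): payoffs 3, 2 → best response Soy.
Farm 2 against (Wheat, Corn): payoffs 4, -4 → best response Soy.
Farm 2 against (Wheat, Soy): payoffs -3, 3 → best response Wheat.
Farm 3 against (Soy, Soy): payoffs 1, -4 → best response Corn.
Farm 3 against (Soy, Wheat): payoffs 5, 0 → best response Corn.
Farm 3 against (Wheat, Soy): payoffs -5, 2 → best response Soy.
Farm 3 against (Wheat, Wheat): payoffs 1, 5 → best response Soy.
Mutual best responses: (Soy, Wheat, Corn); (Wheat, Wheat, Soy).

The pure Nash equilibria are (Soy, Wheat, Corn); (Wheat, Wheat, Soy).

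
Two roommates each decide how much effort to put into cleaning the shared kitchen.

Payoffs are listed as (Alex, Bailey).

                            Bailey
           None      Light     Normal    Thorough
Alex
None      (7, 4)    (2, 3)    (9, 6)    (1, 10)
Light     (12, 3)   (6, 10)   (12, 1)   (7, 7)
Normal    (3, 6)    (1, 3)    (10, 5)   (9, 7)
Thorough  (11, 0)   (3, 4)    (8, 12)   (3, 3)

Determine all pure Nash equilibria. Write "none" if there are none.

The pure Nash equilibria are (Light, Light), (Normal, Thorough).

Alex against None: payoffs 7, 12, 3, 11 → best response Light.
Alex against Light: payoffs 2, 6, 1, 3 → best response Light.
Alex against Normal: payoffs 9, 12, 10, 8 → best response Light.
Alex against Thorough: payoffs 1, 7, 9, 3 → best response Normal.
Bailey against None: payoffs 4, 3, 6, 10 → best response Thorough.
Bailey against Light: payoffs 3, 10, 1, 7 → best response Light.
Bailey against Normal: payoffs 6, 3, 5, 7 → best response Thorough.
Bailey against Thorough: payoffs 0, 4, 12, 3 → best response Normal.
Mutual best responses: (Light, Light); (Normal, Thorough).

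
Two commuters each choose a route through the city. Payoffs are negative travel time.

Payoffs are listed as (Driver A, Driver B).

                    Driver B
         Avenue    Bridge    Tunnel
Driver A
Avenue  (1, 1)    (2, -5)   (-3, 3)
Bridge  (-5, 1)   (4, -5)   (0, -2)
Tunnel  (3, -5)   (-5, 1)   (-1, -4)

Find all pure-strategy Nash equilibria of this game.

For each strategy profile, look for a profitable unilateral deviation.
(Avenue, Avenue): Driver A can switch to Tunnel (1 → 3). Not NE.
(Avenue, Bridge): Driver A can switch to Bridge (2 → 4). Not NE.
(Avenue, Tunnel): Driver A can switch to Bridge (-3 → 0). Not NE.
(Bridge, Avenue): Driver A can switch to Avenue (-5 → 1). Not NE.
(Bridge, Bridge): Driver B can switch to Avenue (-5 → 1). Not NE.
(Bridge, Tunnel): Driver B can switch to Avenue (-2 → 1). Not NE.
(Tunnel, Avenue): Driver B can switch to Bridge (-5 → 1). Not NE.
(Tunnel, Bridge): Driver A can switch to Avenue (-5 → 2). Not NE.
(Tunnel, Tunnel): Driver A can switch to Bridge (-1 → 0). Not NE.

No pure-strategy Nash equilibrium.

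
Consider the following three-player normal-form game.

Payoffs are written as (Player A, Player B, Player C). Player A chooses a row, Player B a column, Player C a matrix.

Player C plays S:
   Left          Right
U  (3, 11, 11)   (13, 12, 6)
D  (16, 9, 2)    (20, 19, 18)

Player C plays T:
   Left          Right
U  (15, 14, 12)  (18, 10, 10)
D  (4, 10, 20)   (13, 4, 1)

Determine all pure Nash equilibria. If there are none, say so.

The pure Nash equilibria are (U, Left, T); (D, Right, S).

Player A against (Left, S): payoffs 3, 16 → best response D.
Player A against (Left, T): payoffs 15, 4 → best response U.
Player A against (Right, S): payoffs 13, 20 → best response D.
Player A against (Right, T): payoffs 18, 13 → best response U.
Player B against (U, S): payoffs 11, 12 → best response Right.
Player B against (U, T): payoffs 14, 10 → best response Left.
Player B against (D, S): payoffs 9, 19 → best response Right.
Player B against (D, T): payoffs 10, 4 → best response Left.
Player C against (U, Left): payoffs 11, 12 → best response T.
Player C against (U, Right): payoffs 6, 10 → best response T.
Player C against (D, Left): payoffs 2, 20 → best response T.
Player C against (D, Right): payoffs 18, 1 → best response S.
Mutual best responses: (U, Left, T); (D, Right, S).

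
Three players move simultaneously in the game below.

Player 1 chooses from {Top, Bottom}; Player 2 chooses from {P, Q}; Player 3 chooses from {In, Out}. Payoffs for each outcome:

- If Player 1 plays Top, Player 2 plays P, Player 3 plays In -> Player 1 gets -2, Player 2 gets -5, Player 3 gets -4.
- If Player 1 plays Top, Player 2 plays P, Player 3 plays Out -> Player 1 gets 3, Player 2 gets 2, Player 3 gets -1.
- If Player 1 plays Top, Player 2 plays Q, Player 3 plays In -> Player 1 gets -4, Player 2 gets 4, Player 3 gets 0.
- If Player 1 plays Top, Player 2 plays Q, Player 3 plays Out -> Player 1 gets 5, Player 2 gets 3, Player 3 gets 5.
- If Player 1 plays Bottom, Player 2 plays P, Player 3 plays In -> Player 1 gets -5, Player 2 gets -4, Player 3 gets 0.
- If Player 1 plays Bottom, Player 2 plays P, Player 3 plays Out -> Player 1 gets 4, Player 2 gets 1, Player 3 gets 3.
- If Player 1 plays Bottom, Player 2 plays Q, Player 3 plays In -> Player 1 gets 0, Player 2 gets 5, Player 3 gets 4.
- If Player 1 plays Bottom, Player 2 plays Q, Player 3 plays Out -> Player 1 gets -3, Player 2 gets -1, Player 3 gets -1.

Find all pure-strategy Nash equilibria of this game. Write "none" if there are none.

The pure Nash equilibria are (Top, Q, Out) and (Bottom, P, Out) and (Bottom, Q, In).

Player 1 against (P, In): payoffs -2, -5 → best response Top.
Player 1 against (P, Out): payoffs 3, 4 → best response Bottom.
Player 1 against (Q, In): payoffs -4, 0 → best response Bottom.
Player 1 against (Q, Out): payoffs 5, -3 → best response Top.
Player 2 against (Top, In): payoffs -5, 4 → best response Q.
Player 2 against (Top, Out): payoffs 2, 3 → best response Q.
Player 2 against (Bottom, In): payoffs -4, 5 → best response Q.
Player 2 against (Bottom, Out): payoffs 1, -1 → best response P.
Player 3 against (Top, P): payoffs -4, -1 → best response Out.
Player 3 against (Top, Q): payoffs 0, 5 → best response Out.
Player 3 against (Bottom, P): payoffs 0, 3 → best response Out.
Player 3 against (Bottom, Q): payoffs 4, -1 → best response In.
Mutual best responses: (Top, Q, Out); (Bottom, P, Out); (Bottom, Q, In).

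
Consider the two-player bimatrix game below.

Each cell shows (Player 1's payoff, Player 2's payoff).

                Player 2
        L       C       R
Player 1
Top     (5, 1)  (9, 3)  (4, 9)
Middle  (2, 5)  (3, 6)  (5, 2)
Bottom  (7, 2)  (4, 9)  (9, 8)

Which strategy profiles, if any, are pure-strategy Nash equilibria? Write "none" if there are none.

For each player, find the best response to each opponent profile; mutual best responses are the pure NE.
Player 1 against L: payoffs 5, 2, 7 → best response Bottom.
Player 1 against C: payoffs 9, 3, 4 → best response Top.
Player 1 against R: payoffs 4, 5, 9 → best response Bottom.
Player 2 against Top: payoffs 1, 3, 9 → best response R.
Player 2 against Middle: payoffs 5, 6, 2 → best response C.
Player 2 against Bottom: payoffs 2, 9, 8 → best response C.
No profile is a mutual best response for all players.

No pure-strategy Nash equilibrium.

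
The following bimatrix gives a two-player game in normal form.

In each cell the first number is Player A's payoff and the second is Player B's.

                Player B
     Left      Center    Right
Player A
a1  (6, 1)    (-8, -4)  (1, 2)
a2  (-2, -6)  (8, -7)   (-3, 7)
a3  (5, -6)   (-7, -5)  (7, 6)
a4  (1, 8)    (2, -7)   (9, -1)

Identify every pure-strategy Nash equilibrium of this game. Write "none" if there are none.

There is no pure-strategy Nash equilibrium.

(a1, Left): Player B can switch to Right (1 → 2). Not NE.
(a1, Center): Player A can switch to a2 (-8 → 8). Not NE.
(a1, Right): Player A can switch to a3 (1 → 7). Not NE.
(a2, Left): Player A can switch to a1 (-2 → 6). Not NE.
(a2, Center): Player B can switch to Left (-7 → -6). Not NE.
(a2, Right): Player A can switch to a1 (-3 → 1). Not NE.
(a3, Left): Player A can switch to a1 (5 → 6). Not NE.
(a3, Center): Player A can switch to a2 (-7 → 8). Not NE.
(a3, Right): Player A can switch to a4 (7 → 9). Not NE.
(a4, Left): Player A can switch to a1 (1 → 6). Not NE.
(The remaining 2 profiles each have a profitable deviation by the same check.)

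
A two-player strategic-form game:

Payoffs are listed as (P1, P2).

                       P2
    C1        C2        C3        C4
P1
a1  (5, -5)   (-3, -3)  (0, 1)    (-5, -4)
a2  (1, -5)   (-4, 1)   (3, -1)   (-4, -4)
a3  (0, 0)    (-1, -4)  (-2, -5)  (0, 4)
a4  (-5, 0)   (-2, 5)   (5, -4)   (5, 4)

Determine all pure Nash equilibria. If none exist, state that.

P1 against C1: payoffs 5, 1, 0, -5 → best response a1.
P1 against C2: payoffs -3, -4, -1, -2 → best response a3.
P1 against C3: payoffs 0, 3, -2, 5 → best response a4.
P1 against C4: payoffs -5, -4, 0, 5 → best response a4.
P2 against a1: payoffs -5, -3, 1, -4 → best response C3.
P2 against a2: payoffs -5, 1, -1, -4 → best response C2.
P2 against a3: payoffs 0, -4, -5, 4 → best response C4.
P2 against a4: payoffs 0, 5, -4, 4 → best response C2.
No profile is a mutual best response for all players.

There is no pure-strategy Nash equilibrium.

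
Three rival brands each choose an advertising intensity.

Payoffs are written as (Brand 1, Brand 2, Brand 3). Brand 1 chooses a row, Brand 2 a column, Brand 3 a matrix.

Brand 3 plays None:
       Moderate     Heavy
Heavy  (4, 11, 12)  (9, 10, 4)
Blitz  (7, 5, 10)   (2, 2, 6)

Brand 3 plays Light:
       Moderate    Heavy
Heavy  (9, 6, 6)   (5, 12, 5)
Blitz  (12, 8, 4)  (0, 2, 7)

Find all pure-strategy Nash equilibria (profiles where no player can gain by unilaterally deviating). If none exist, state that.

Brand 1 against (Moderate, None): payoffs 4, 7 → best response Blitz.
Brand 1 against (Moderate, Light): payoffs 9, 12 → best response Blitz.
Brand 1 against (Heavy, None): payoffs 9, 2 → best response Heavy.
Brand 1 against (Heavy, Light): payoffs 5, 0 → best response Heavy.
Brand 2 against (Heavy, None): payoffs 11, 10 → best response Moderate.
Brand 2 against (Heavy, Light): payoffs 6, 12 → best response Heavy.
Brand 2 against (Blitz, None): payoffs 5, 2 → best response Moderate.
Brand 2 against (Blitz, Light): payoffs 8, 2 → best response Moderate.
Brand 3 against (Heavy, Moderate): payoffs 12, 6 → best response None.
Brand 3 against (Heavy, Heavy): payoffs 4, 5 → best response Light.
Brand 3 against (Blitz, Moderate): payoffs 10, 4 → best response None.
Brand 3 against (Blitz, Heavy): payoffs 6, 7 → best response Light.
Mutual best responses: (Heavy, Heavy, Light); (Blitz, Moderate, None).

Pure-strategy Nash equilibria: (Heavy, Heavy, Light), (Blitz, Moderate, None)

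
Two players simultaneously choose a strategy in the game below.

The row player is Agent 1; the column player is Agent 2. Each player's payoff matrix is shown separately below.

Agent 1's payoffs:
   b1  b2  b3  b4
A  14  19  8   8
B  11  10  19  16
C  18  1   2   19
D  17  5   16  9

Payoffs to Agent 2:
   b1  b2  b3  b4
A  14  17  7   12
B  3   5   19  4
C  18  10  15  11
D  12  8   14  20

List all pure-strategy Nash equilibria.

Pure-strategy Nash equilibria: (A, b2), (B, b3), (C, b1)

(A, b1): Agent 1 can switch to C (14 → 18). Not NE.
(A, b2): Agent 1 gets 19, best alternative 10; Agent 2 gets 17, best alternative 14. No profitable deviation — NE.
(A, b3): Agent 1 can switch to B (8 → 19). Not NE.
(A, b4): Agent 1 can switch to B (8 → 16). Not NE.
(B, b1): Agent 1 can switch to A (11 → 14). Not NE.
(B, b2): Agent 1 can switch to A (10 → 19). Not NE.
(B, b3): Agent 1 gets 19, best alternative 16; Agent 2 gets 19, best alternative 5. No profitable deviation — NE.
(B, b4): Agent 1 can switch to C (16 → 19). Not NE.
(C, b1): Agent 1 gets 18, best alternative 17; Agent 2 gets 18, best alternative 15. No profitable deviation — NE.
(C, b2): Agent 1 can switch to A (1 → 19). Not NE.
(C, b3): Agent 1 can switch to A (2 → 8). Not NE.
(The remaining 5 profiles each have a profitable deviation by the same check.)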